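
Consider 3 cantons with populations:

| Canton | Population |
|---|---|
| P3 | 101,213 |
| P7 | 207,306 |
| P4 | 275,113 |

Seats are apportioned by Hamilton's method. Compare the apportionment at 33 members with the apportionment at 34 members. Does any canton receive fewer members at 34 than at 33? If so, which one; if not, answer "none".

At 33 seats: P3 6, P7 12, P4 15.
At 34 seats: P3 6, P7 12, P4 16.
No canton's allocation decreased.

none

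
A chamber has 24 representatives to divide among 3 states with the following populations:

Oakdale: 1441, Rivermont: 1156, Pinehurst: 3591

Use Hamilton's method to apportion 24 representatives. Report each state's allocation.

Oakdale 6, Rivermont 4, Pinehurst 14

Standard divisor: 6188 ÷ 24 ≈ 257.833.
Standard quotas: Oakdale 5.589, Rivermont 4.484, Pinehurst 13.928.
Lower quotas: Oakdale 5, Rivermont 4, Pinehurst 13 (sum 22, leaving 2 seats).
Remainders in descending order: Pinehurst 0.928, Oakdale 0.589, Rivermont 0.484.
The surplus seats go to Pinehurst, Oakdale.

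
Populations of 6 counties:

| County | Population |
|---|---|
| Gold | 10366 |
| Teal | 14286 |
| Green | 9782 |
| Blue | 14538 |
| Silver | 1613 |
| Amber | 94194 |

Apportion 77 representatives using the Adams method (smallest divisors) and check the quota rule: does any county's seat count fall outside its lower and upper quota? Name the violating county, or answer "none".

Standard quotas: Gold 5.513, Teal 7.598, Green 5.203, Blue 7.732, Silver 0.858, Amber 50.097.
Adams allocation: Gold 6, Teal 8, Green 5, Blue 8, Silver 1, Amber 49.
Amber has quota 50.097 (lower 50, upper 51) but receives 49 — outside the quota interval.

Amber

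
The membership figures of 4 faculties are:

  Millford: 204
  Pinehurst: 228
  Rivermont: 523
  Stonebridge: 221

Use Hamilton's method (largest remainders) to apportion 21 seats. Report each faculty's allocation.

Millford 4, Pinehurst 4, Rivermont 9, Stonebridge 4

The standard divisor is 1176/21 = 56.
Standard quotas: Millford 3.643, Pinehurst 4.071, Rivermont 9.339, Stonebridge 3.946.
Lower quotas: Millford 3, Pinehurst 4, Rivermont 9, Stonebridge 3 (sum 19, leaving 2 seats).
Remainders in descending order: Stonebridge 0.946, Millford 0.643, Rivermont 0.339, Pinehurst 0.071.
Largest remainders: Stonebridge, Millford receive the extra seats.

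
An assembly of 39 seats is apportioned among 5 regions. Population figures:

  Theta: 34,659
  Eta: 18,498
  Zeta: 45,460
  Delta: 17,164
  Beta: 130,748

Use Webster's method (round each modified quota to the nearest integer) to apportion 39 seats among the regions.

Standard divisor 246529/39 ≈ 6321.256; standard quotas: Theta 5.483, Eta 2.926, Zeta 7.192, Delta 2.715, Beta 20.684.
Rounding to the nearest integer gives Theta 5, Eta 3, Zeta 7, Delta 3, Beta 21 — total 39, matching the house size, so no adjustment is needed.

Theta 5, Eta 3, Zeta 7, Delta 3, Beta 21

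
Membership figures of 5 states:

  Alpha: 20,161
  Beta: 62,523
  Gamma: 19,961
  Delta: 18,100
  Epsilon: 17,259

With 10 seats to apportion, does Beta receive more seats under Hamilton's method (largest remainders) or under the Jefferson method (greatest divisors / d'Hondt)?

Jefferson

Hamilton: Alpha 2, Beta 5, Gamma 1, Delta 1, Epsilon 1.
Jefferson: Alpha 1, Beta 6, Gamma 1, Delta 1, Epsilon 1.
Beta gets 5 under Hamilton and 6 under Jefferson.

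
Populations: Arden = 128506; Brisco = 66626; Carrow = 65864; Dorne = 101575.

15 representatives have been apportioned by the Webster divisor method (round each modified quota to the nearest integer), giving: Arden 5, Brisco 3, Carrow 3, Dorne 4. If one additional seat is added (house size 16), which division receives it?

Priority for the next seat is population ÷ (current seats + 0.5).
Priorities: Arden 23364.727, Brisco 19036.000, Carrow 18818.286, Dorne 22572.222.
Highest priority: Arden.

Arden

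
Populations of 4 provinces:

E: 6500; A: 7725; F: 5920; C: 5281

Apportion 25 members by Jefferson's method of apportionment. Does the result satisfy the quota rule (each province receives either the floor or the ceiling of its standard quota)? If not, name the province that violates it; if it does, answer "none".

none

Standard quotas: E 6.391, A 7.596, F 5.821, C 5.193.
Jefferson allocation: E 6, A 8, F 6, C 5.
Every allocation lies between the lower and upper quota.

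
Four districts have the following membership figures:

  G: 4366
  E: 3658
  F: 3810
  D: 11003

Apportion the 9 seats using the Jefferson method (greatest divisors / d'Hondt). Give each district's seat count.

Standard divisor 22837/9 ≈ 2537.444; standard quotas: G 1.721, E 1.442, F 1.502, D 4.336.
Rounding down gives 1, 1, 1, 4 = 7 seats, so the divisor must be adjusted.
With modified divisor 2000: modified quotas G 2.183, E 1.829, F 1.905, D 5.502.
Rounding down: G 2, E 1, F 1, D 5 (total 9).

G 2, E 1, F 1, D 5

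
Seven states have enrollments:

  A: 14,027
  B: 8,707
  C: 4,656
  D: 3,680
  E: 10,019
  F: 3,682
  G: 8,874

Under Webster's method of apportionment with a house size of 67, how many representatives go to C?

6

Standard divisor 53645/67 ≈ 800.672; standard quotas: A 17.519, B 10.875, C 5.815, D 4.596, E 12.513, F 4.599, G 11.083.
Rounding to the nearest integer gives 18, 11, 6, 5, 13, 5, 11 = 69 seats, so the divisor must be adjusted.
With modified divisor 810: modified quotas A 17.317, B 10.749, C 5.748, D 4.543, E 12.369, F 4.546, G 10.956.
Rounding to the nearest integer: A 17, B 11, C 6, D 5, E 12, F 5, G 11 (total 67).
C receives 6.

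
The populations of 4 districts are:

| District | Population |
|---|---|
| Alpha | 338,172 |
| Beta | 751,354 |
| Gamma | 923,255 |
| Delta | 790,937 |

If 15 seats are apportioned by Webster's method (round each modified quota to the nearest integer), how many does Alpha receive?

2

Standard divisor 2803718/15 ≈ 186914.533; standard quotas: Alpha 1.809, Beta 4.020, Gamma 4.939, Delta 4.232.
Rounding to the nearest integer gives Alpha 2, Beta 4, Gamma 5, Delta 4 — total 15, matching the house size, so no adjustment is needed.
Alpha receives 2.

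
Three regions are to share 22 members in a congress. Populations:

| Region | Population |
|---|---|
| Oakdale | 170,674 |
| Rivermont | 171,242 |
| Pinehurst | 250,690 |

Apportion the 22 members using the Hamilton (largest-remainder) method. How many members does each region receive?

Standard divisor: 592606 ÷ 22 ≈ 26936.636.
Standard quotas: Oakdale 6.3361, Rivermont 6.3572, Pinehurst 9.3067.
Lower quotas: Oakdale 6, Rivermont 6, Pinehurst 9 (sum 21, leaving 1 seat).
Remainders in descending order: Rivermont 0.3572, Oakdale 0.3361, Pinehurst 0.3067.
Largest remainder: Rivermont receives the extra seat.

Oakdale=6, Rivermont=7, Pinehurst=9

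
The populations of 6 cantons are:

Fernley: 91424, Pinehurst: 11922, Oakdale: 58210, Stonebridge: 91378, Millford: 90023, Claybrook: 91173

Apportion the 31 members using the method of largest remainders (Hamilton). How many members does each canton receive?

Fernley 7, Pinehurst 1, Oakdale 4, Stonebridge 7, Millford 6, Claybrook 6

Standard divisor: 434130 ÷ 31 ≈ 14004.194.
Standard quotas: Fernley 6.5283, Pinehurst 0.8513, Oakdale 4.1566, Stonebridge 6.5250, Millford 6.4283, Claybrook 6.5104.
Lower quotas: Fernley 6, Pinehurst 0, Oakdale 4, Stonebridge 6, Millford 6, Claybrook 6 (sum 28, leaving 3 seats).
Remainders in descending order: Pinehurst 0.8513, Fernley 0.5283, Stonebridge 0.5250, Claybrook 0.5104, Millford 0.4283, Oakdale 0.1566.
The surplus seats go to Pinehurst, Fernley, Stonebridge.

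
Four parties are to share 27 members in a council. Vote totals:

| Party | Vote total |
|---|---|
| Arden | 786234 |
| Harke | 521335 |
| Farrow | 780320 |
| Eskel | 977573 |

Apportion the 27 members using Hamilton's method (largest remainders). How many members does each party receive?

Standard divisor: 3065462 ÷ 27 ≈ 113535.63.
Standard quotas: Arden 6.9250, Harke 4.5918, Farrow 6.8729, Eskel 8.6103.
Lower quotas: Arden 6, Harke 4, Farrow 6, Eskel 8 (sum 24, leaving 3 seats).
Remainders in descending order: Arden 0.9250, Farrow 0.8729, Eskel 0.6103, Harke 0.5918.
The surplus seats go to Arden, Farrow, Eskel.

Arden 7; Harke 4; Farrow 7; Eskel 9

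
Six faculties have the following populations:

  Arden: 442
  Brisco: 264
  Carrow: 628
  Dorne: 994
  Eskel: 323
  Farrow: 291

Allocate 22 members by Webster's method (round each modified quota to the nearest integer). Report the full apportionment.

Standard divisor 2942/22 ≈ 133.727; standard quotas: Arden 3.305, Brisco 1.974, Carrow 4.696, Dorne 7.433, Eskel 2.415, Farrow 2.176.
Rounding to the nearest integer gives 3, 2, 5, 7, 2, 2 = 21 seats, so the divisor must be adjusted.
With modified divisor 131: modified quotas Arden 3.374, Brisco 2.015, Carrow 4.794, Dorne 7.588, Eskel 2.466, Farrow 2.221.
Rounding to the nearest integer: Arden 3, Brisco 2, Carrow 5, Dorne 8, Eskel 2, Farrow 2 (total 22).

Arden: 3, Brisco: 2, Carrow: 5, Dorne: 8, Eskel: 2, Farrow: 2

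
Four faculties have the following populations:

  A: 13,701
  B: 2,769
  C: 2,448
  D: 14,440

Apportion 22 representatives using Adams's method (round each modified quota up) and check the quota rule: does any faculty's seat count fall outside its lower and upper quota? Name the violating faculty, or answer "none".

Standard quotas: A 9.036, B 1.826, C 1.614, D 9.523.
Adams allocation: A 9, B 2, C 2, D 9.
Every allocation lies between the lower and upper quota.

none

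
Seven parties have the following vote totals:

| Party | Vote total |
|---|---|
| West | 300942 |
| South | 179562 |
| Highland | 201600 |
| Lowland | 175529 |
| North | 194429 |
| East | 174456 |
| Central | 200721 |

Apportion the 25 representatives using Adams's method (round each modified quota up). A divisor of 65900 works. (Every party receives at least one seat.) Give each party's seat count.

With modified divisor 65900: modified quotas West 4.567, South 2.725, Highland 3.059, Lowland 2.664, North 2.950, East 2.647, Central 3.046.
Rounding up: West 5, South 3, Highland 4, Lowland 3, North 3, East 3, Central 4 (total 25).

West: 5; South: 3; Highland: 4; Lowland: 3; North: 3; East: 3; Central: 4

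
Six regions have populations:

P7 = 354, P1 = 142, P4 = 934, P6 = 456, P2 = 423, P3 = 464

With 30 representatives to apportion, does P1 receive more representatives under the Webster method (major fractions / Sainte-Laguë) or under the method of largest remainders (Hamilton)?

Webster

Webster: P7 4, P1 2, P4 10, P6 5, P2 4, P3 5.
Hamilton: P7 4, P1 1, P4 10, P6 5, P2 5, P3 5.
P1 gets 2 under Webster and 1 under Hamilton.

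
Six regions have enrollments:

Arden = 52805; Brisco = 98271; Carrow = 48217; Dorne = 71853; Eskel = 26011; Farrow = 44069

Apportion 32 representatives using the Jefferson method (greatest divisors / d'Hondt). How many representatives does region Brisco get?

Standard divisor 341226/32 ≈ 10663.312; standard quotas: Arden 4.952, Brisco 9.216, Carrow 4.522, Dorne 6.738, Eskel 2.439, Farrow 4.133.
Rounding down gives 4, 9, 4, 6, 2, 4 = 29 seats, so the divisor must be adjusted.
With modified divisor 9700: modified quotas Arden 5.444, Brisco 10.131, Carrow 4.971, Dorne 7.408, Eskel 2.682, Farrow 4.543.
Rounding down: Arden 5, Brisco 10, Carrow 4, Dorne 7, Eskel 2, Farrow 4 (total 32).
Brisco receives 10.

10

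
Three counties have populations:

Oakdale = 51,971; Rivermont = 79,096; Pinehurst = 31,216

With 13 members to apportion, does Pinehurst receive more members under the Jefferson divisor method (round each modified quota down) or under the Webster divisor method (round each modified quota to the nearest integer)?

Webster

Jefferson: Oakdale 4, Rivermont 7, Pinehurst 2.
Webster: Oakdale 4, Rivermont 6, Pinehurst 3.
Pinehurst gets 2 under Jefferson and 3 under Webster.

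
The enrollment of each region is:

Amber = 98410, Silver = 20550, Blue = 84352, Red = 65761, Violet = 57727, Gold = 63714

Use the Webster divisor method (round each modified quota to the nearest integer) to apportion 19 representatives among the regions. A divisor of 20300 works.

Amber=5; Silver=1; Blue=4; Red=3; Violet=3; Gold=3

With modified divisor 20300: modified quotas Amber 4.848, Silver 1.012, Blue 4.155, Red 3.239, Violet 2.844, Gold 3.139.
Rounding to the nearest integer: Amber 5, Silver 1, Blue 4, Red 3, Violet 3, Gold 3 (total 19).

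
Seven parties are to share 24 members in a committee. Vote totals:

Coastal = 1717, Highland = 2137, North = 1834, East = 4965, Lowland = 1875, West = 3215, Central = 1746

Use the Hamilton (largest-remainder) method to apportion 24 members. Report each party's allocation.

Coastal=2, Highland=3, North=3, East=7, Lowland=3, West=4, Central=2

Standard divisor: 17489 ÷ 24 ≈ 728.708.
Standard quotas: Coastal 2.356, Highland 2.933, North 2.517, East 6.813, Lowland 2.573, West 4.412, Central 2.396.
Lower quotas: Coastal 2, Highland 2, North 2, East 6, Lowland 2, West 4, Central 2 (sum 20, leaving 4 seats).
Remainders in descending order: Highland 0.933, East 0.813, Lowland 0.573, North 0.517, West 0.412, Central 0.396, Coastal 0.356.
The surplus seats go to Highland, East, Lowland, North.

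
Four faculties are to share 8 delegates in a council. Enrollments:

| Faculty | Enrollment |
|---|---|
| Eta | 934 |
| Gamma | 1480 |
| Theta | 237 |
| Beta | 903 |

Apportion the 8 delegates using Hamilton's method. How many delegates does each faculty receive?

Standard divisor: 3554 ÷ 8 ≈ 444.25.
Standard quotas: Eta 2.102, Gamma 3.331, Theta 0.533, Beta 2.033.
Lower quotas: Eta 2, Gamma 3, Theta 0, Beta 2 (sum 7, leaving 1 seat).
Remainders in descending order: Theta 0.533, Gamma 0.331, Eta 0.102, Beta 0.033.
The surplus seat goes to Theta.

Eta: 2; Gamma: 3; Theta: 1; Beta: 2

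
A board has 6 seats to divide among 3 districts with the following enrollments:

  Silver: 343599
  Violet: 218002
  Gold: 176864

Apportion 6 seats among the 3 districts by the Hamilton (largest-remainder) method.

Silver 3; Violet 2; Gold 1

The standard divisor is 738465/6 ≈ 123077.5.
Standard quotas: Silver 2.7917, Violet 1.7713, Gold 1.4370.
Lower quotas: Silver 2, Violet 1, Gold 1 (sum 4, leaving 2 seats).
Remainders in descending order: Silver 0.7917, Violet 0.7713, Gold 0.4370.
The surplus seats go to Silver, Violet.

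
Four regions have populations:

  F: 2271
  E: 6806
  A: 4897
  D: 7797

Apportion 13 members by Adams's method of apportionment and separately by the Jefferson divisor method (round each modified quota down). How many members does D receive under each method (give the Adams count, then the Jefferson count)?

4 and 5

Adams: F 2, E 4, A 3, D 4.
Jefferson: F 1, E 4, A 3, D 5.
D gets 4 under Adams and 5 under Jefferson.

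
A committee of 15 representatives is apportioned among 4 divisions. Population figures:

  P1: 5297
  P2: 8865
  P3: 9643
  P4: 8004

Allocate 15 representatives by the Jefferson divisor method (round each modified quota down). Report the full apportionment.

P1 2; P2 4; P3 5; P4 4

Standard divisor 31809/15 ≈ 2120.6; standard quotas: P1 2.498, P2 4.180, P3 4.547, P4 3.774.
Rounding down gives 2, 4, 4, 3 = 13 seats, so the divisor must be adjusted.
With modified divisor 1900: modified quotas P1 2.788, P2 4.666, P3 5.075, P4 4.213.
Rounding down: P1 2, P2 4, P3 5, P4 4 (total 15).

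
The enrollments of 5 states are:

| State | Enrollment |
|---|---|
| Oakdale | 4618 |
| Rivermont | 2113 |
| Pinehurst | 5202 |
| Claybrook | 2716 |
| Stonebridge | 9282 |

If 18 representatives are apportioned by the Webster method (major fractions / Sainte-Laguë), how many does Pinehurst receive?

Standard divisor 23931/18 ≈ 1329.5; standard quotas: Oakdale 3.473, Rivermont 1.589, Pinehurst 3.913, Claybrook 2.043, Stonebridge 6.982.
Rounding to the nearest integer gives Oakdale 3, Rivermont 2, Pinehurst 4, Claybrook 2, Stonebridge 7 — total 18, matching the house size, so no adjustment is needed.
Pinehurst receives 4.

4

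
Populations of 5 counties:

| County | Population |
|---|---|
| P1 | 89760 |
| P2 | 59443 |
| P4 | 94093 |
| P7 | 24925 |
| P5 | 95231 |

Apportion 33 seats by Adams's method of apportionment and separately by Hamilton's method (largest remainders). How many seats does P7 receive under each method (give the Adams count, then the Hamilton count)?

3 and 2

Adams: P1 8, P2 5, P4 8, P7 3, P5 9.
Hamilton: P1 8, P2 5, P4 9, P7 2, P5 9.
P7 gets 3 under Adams and 2 under Hamilton.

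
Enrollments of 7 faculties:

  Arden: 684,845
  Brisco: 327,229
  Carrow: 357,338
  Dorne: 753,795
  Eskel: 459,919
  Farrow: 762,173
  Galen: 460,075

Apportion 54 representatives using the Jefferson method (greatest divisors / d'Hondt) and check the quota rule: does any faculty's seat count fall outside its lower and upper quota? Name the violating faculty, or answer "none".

none

Standard quotas: Arden 9.718, Brisco 4.644, Carrow 5.071, Dorne 10.697, Eskel 6.526, Farrow 10.816, Galen 6.529.
Jefferson allocation: Arden 10, Brisco 4, Carrow 5, Dorne 11, Eskel 6, Farrow 11, Galen 7.
Every allocation lies between the lower and upper quota.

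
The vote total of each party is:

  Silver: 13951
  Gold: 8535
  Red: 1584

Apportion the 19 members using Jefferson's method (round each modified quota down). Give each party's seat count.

Silver=11, Gold=7, Red=1

Standard divisor 24070/19 ≈ 1266.842; standard quotas: Silver 11.012, Gold 6.737, Red 1.250.
Rounding down gives 11, 6, 1 = 18 seats, so the divisor must be adjusted.
With modified divisor 1200: modified quotas Silver 11.626, Gold 7.112, Red 1.320.
Rounding down: Silver 11, Gold 7, Red 1 (total 19).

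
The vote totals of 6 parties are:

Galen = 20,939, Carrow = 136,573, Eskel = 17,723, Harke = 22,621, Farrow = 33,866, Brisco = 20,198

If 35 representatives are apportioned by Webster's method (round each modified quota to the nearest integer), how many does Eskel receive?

Standard divisor 251920/35 ≈ 7197.714; standard quotas: Galen 2.909, Carrow 18.974, Eskel 2.462, Harke 3.143, Farrow 4.705, Brisco 2.806.
Rounding to the nearest integer gives Galen 3, Carrow 19, Eskel 2, Harke 3, Farrow 5, Brisco 3 — total 35, matching the house size, so no adjustment is needed.
Eskel receives 2.

2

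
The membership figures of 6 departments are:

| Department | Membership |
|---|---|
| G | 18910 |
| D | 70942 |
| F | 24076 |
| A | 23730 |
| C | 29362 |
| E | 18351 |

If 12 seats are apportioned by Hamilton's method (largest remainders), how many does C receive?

2

The standard divisor is 185371/12 ≈ 15447.583.
Standard quotas: G 1.2241, D 4.5924, F 1.5586, A 1.5362, C 1.9008, E 1.1880.
Lower quotas: G 1, D 4, F 1, A 1, C 1, E 1 (sum 9, leaving 3 seats).
Remainders in descending order: C 0.9008, D 0.5924, F 0.5586, A 0.5362, G 0.2241, E 0.1880.
Largest remainders: C, D, F receive the extra seats.
C receives 2.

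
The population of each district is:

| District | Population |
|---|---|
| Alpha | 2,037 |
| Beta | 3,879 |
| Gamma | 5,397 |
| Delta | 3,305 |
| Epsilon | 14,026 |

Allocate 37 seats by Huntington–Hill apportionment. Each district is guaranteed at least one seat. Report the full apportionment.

Alpha=3; Beta=5; Gamma=7; Delta=4; Epsilon=18

With divisor 780: modified quotas Alpha 2.612, Beta 4.973, Gamma 6.919, Delta 4.237, Epsilon 17.982.
Geometric-mean thresholds: Alpha √(2·3)=2.449, Beta √(4·5)=4.472, Gamma √(6·7)=6.481, Delta √(4·5)=4.472, Epsilon √(17·18)=17.493.
Each quota rounded against its threshold gives Alpha 3, Beta 5, Gamma 7, Delta 4, Epsilon 18 (total 37).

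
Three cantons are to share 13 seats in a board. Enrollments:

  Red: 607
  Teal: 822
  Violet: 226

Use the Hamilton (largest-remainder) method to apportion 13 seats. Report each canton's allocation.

Red 5; Teal 6; Violet 2

Standard divisor: 1655 ÷ 13 ≈ 127.308.
Standard quotas: Red 4.768, Teal 6.457, Violet 1.775.
Lower quotas: Red 4, Teal 6, Violet 1 (sum 11, leaving 2 seats).
Remainders in descending order: Violet 0.775, Red 0.768, Teal 0.457.
The surplus seats go to Violet, Red.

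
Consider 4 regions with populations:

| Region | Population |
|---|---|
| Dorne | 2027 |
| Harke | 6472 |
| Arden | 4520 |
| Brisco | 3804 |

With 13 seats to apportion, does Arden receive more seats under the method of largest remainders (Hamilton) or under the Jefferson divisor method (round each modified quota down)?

Hamilton: Dorne 2, Harke 5, Arden 3, Brisco 3.
Jefferson: Dorne 1, Harke 5, Arden 4, Brisco 3.
Arden gets 3 under Hamilton and 4 under Jefferson.

Jefferson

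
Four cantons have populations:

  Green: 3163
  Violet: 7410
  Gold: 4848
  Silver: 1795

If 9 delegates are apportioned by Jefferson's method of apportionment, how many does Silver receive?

Standard divisor 17216/9 ≈ 1912.889; standard quotas: Green 1.654, Violet 3.874, Gold 2.534, Silver 0.938.
Rounding down gives 1, 3, 2, 0 = 6 seats, so the divisor must be adjusted.
With modified divisor 1600: modified quotas Green 1.977, Violet 4.631, Gold 3.030, Silver 1.122.
Rounding down: Green 1, Violet 4, Gold 3, Silver 1 (total 9).
Silver receives 1.

1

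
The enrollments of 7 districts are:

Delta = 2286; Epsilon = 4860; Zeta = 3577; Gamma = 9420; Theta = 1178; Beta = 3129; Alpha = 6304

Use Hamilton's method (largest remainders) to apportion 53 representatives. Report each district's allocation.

Standard divisor: 30754 ÷ 53 ≈ 580.264.
Standard quotas: Delta 3.9396, Epsilon 8.3755, Zeta 6.1644, Gamma 16.2340, Theta 2.0301, Beta 5.3924, Alpha 10.8640.
Lower quotas: Delta 3, Epsilon 8, Zeta 6, Gamma 16, Theta 2, Beta 5, Alpha 10 (sum 50, leaving 3 seats).
Remainders in descending order: Delta 0.9396, Alpha 0.8640, Beta 0.3924, Epsilon 0.3755, Gamma 0.2340, Zeta 0.1644, Theta 0.0301.
The surplus seats go to Delta, Alpha, Beta.

Delta 4, Epsilon 8, Zeta 6, Gamma 16, Theta 2, Beta 6, Alpha 11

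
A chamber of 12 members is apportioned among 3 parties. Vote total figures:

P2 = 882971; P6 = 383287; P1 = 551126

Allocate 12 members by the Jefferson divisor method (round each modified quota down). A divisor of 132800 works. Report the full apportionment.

With modified divisor 132800: modified quotas P2 6.649, P6 2.886, P1 4.150.
Rounding down: P2 6, P6 2, P1 4 (total 12).

P2 6, P6 2, P1 4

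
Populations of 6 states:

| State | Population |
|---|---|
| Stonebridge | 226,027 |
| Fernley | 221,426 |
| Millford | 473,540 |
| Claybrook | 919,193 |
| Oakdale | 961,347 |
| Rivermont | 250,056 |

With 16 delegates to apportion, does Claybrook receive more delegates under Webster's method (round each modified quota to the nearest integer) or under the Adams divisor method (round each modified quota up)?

Webster: Stonebridge 1, Fernley 1, Millford 3, Claybrook 5, Oakdale 5, Rivermont 1.
Adams: Stonebridge 1, Fernley 1, Millford 3, Claybrook 4, Oakdale 5, Rivermont 2.
Claybrook gets 5 under Webster and 4 under Adams.

Webster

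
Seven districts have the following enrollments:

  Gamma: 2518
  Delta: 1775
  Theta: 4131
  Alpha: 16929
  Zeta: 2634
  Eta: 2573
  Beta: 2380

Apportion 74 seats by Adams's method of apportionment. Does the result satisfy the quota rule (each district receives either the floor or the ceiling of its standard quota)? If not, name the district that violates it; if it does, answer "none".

Alpha

Standard quotas: Gamma 5.657, Delta 3.988, Theta 9.280, Alpha 38.031, Zeta 5.917, Eta 5.780, Beta 5.347.
Adams allocation: Gamma 6, Delta 4, Theta 9, Alpha 37, Zeta 6, Eta 6, Beta 6.
Alpha has quota 38.031 (lower 38, upper 39) but receives 37 — outside the quota interval.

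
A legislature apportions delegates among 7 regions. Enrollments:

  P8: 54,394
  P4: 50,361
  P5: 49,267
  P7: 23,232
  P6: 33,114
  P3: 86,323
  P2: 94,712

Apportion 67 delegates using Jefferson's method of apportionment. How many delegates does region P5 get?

8

Standard divisor 391403/67 ≈ 5841.836; standard quotas: P8 9.311, P4 8.621, P5 8.433, P7 3.977, P6 5.668, P3 14.777, P2 16.213.
Rounding down gives 9, 8, 8, 3, 5, 14, 16 = 63 seats, so the divisor must be adjusted.
With modified divisor 5550: modified quotas P8 9.801, P4 9.074, P5 8.877, P7 4.186, P6 5.966, P3 15.554, P2 17.065.
Rounding down: P8 9, P4 9, P5 8, P7 4, P6 5, P3 15, P2 17 (total 67).
P5 receives 8.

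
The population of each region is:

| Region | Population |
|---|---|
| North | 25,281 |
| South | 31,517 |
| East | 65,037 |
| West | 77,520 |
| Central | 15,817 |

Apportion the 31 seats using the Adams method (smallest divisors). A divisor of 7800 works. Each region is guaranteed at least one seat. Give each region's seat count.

With modified divisor 7800: modified quotas North 3.241, South 4.041, East 8.338, West 9.938, Central 2.028.
Rounding up: North 4, South 5, East 9, West 10, Central 3 (total 31).

North=4, South=5, East=9, West=10, Central=3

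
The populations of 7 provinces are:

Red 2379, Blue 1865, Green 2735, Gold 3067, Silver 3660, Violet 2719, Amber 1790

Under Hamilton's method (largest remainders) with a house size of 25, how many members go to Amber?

Standard divisor: 18215 ÷ 25 ≈ 728.6.
Standard quotas: Red 3.265, Blue 2.560, Green 3.754, Gold 4.209, Silver 5.023, Violet 3.732, Amber 2.457.
Lower quotas: Red 3, Blue 2, Green 3, Gold 4, Silver 5, Violet 3, Amber 2 (sum 22, leaving 3 seats).
Remainders in descending order: Green 0.754, Violet 0.732, Blue 0.560, Amber 0.457, Red 0.265, Gold 0.209, Silver 0.023.
The surplus seats go to Green, Violet, Blue.
Amber receives 2.

2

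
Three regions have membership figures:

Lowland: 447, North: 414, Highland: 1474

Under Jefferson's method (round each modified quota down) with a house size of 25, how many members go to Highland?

16

Standard divisor 2335/25 ≈ 93.4; standard quotas: Lowland 4.786, North 4.433, Highland 15.782.
Rounding down gives 4, 4, 15 = 23 seats, so the divisor must be adjusted.
With modified divisor 88: modified quotas Lowland 5.080, North 4.705, Highland 16.750.
Rounding down: Lowland 5, North 4, Highland 16 (total 25).
Highland receives 16.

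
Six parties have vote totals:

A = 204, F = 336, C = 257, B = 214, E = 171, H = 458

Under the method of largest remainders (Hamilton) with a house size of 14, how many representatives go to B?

2

Total 1640; standard divisor 1640/14 ≈ 117.143.
Standard quotas: A 1.741, F 2.868, C 2.194, B 1.827, E 1.460, H 3.910.
Lower quotas: A 1, F 2, C 2, B 1, E 1, H 3 (sum 10, leaving 4 seats).
Remainders in descending order: H 0.910, F 0.868, B 0.827, A 0.741, E 0.460, C 0.194.
Largest remainders: H, F, B, A receive the extra seats.
B receives 2.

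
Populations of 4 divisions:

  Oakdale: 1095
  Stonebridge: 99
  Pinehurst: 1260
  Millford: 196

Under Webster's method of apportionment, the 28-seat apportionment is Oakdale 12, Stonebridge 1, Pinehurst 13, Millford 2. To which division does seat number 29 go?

Pinehurst

Priority for the next seat is population ÷ (current seats + 0.5).
Priorities: Oakdale 87.600, Stonebridge 66.000, Pinehurst 93.333, Millford 78.400.
Highest priority: Pinehurst.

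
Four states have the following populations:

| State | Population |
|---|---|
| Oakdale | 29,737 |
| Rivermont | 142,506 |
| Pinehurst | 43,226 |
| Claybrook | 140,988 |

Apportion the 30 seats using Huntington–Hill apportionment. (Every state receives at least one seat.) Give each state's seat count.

With divisor 12206: modified quotas Oakdale 2.436, Rivermont 11.675, Pinehurst 3.541, Claybrook 11.551.
Geometric-mean thresholds: Oakdale √(2·3)=2.449, Rivermont √(11·12)=11.489, Pinehurst √(3·4)=3.464, Claybrook √(11·12)=11.489.
Each quota rounded against its threshold gives Oakdale 2, Rivermont 12, Pinehurst 4, Claybrook 12 (total 30).

Oakdale 2, Rivermont 12, Pinehurst 4, Claybrook 12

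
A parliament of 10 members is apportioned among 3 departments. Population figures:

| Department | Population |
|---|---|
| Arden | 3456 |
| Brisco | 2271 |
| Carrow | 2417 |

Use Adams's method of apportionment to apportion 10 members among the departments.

Arden=4, Brisco=3, Carrow=3

Standard divisor 8144/10 ≈ 814.4; standard quotas: Arden 4.244, Brisco 2.789, Carrow 2.968.
Rounding up gives 5, 3, 3 = 11 seats, so the divisor must be adjusted.
With modified divisor 1000: modified quotas Arden 3.456, Brisco 2.271, Carrow 2.417.
Rounding up: Arden 4, Brisco 3, Carrow 3 (total 10).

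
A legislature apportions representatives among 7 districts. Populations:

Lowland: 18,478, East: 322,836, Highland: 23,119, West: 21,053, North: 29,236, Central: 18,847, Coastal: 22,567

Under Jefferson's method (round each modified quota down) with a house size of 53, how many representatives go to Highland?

2

Standard divisor 456136/53 ≈ 8606.34; standard quotas: Lowland 2.147, East 37.511, Highland 2.686, West 2.446, North 3.397, Central 2.190, Coastal 2.622.
Rounding down gives 2, 37, 2, 2, 3, 2, 2 = 50 seats, so the divisor must be adjusted.
With modified divisor 8000: modified quotas Lowland 2.310, East 40.355, Highland 2.890, West 2.632, North 3.655, Central 2.356, Coastal 2.821.
Rounding down: Lowland 2, East 40, Highland 2, West 2, North 3, Central 2, Coastal 2 (total 53).
Highland receives 2.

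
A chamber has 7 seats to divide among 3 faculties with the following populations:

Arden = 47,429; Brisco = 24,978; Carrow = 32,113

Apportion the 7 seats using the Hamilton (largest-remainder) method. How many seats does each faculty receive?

Arden 3, Brisco 2, Carrow 2

Standard divisor: 104520 ÷ 7 ≈ 14931.429.
Standard quotas: Arden 3.1765, Brisco 1.6728, Carrow 2.1507.
Lower quotas: Arden 3, Brisco 1, Carrow 2 (sum 6, leaving 1 seat).
Remainders in descending order: Brisco 0.6728, Arden 0.1765, Carrow 0.1507.
The surplus seat goes to Brisco.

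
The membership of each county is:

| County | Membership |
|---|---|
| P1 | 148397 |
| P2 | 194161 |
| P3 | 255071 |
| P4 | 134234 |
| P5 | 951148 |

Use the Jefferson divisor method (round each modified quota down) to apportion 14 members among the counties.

Standard divisor 1683011/14 ≈ 120215.071; standard quotas: P1 1.234, P2 1.615, P3 2.122, P4 1.117, P5 7.912.
Rounding down gives 1, 1, 2, 1, 7 = 12 seats, so the divisor must be adjusted.
With modified divisor 101400: modified quotas P1 1.463, P2 1.915, P3 2.515, P4 1.324, P5 9.380.
Rounding down: P1 1, P2 1, P3 2, P4 1, P5 9 (total 14).

P1=1, P2=1, P3=2, P4=1, P5=9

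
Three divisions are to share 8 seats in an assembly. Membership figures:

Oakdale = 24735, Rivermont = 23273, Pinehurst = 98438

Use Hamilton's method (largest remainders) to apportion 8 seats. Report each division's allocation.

Oakdale 1, Rivermont 1, Pinehurst 6

Total 146446; standard divisor 146446/8 ≈ 18305.75.
Standard quotas: Oakdale 1.3512, Rivermont 1.2713, Pinehurst 5.3774.
Lower quotas: Oakdale 1, Rivermont 1, Pinehurst 5 (sum 7, leaving 1 seat).
Remainders in descending order: Pinehurst 0.3774, Oakdale 0.3512, Rivermont 0.2713.
The surplus seat goes to Pinehurst.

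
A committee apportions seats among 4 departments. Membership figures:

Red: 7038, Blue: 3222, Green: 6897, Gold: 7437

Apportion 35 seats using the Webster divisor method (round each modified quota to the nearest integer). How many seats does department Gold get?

10

Standard divisor 24594/35 ≈ 702.686; standard quotas: Red 10.016, Blue 4.585, Green 9.815, Gold 10.584.
Rounding to the nearest integer gives 10, 5, 10, 11 = 36 seats, so the divisor must be adjusted.
With modified divisor 710: modified quotas Red 9.913, Blue 4.538, Green 9.714, Gold 10.475.
Rounding to the nearest integer: Red 10, Blue 5, Green 10, Gold 10 (total 35).
Gold receives 10.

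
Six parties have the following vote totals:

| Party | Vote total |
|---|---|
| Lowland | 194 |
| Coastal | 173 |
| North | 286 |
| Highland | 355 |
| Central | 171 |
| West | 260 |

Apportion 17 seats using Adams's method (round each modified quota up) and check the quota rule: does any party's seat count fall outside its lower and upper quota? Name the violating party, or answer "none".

none

Standard quotas: Lowland 2.292, Coastal 2.044, North 3.379, Highland 4.194, Central 2.020, West 3.072.
Adams allocation: Lowland 3, Coastal 2, North 3, Highland 4, Central 2, West 3.
Every allocation lies between the lower and upper quota.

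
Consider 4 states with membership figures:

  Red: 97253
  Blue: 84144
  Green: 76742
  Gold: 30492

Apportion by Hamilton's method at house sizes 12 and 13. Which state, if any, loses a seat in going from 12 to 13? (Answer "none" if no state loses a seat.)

none

At 12 seats: Red 4, Blue 4, Green 3, Gold 1.
At 13 seats: Red 4, Blue 4, Green 4, Gold 1.
No state's allocation decreased.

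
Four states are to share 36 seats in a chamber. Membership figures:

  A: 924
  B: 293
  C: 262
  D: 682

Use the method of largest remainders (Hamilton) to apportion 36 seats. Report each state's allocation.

A=16; B=5; C=4; D=11

The standard divisor is 2161/36 ≈ 60.028.
Standard quotas: A 15.393, B 4.881, C 4.365, D 11.361.
Lower quotas: A 15, B 4, C 4, D 11 (sum 34, leaving 2 seats).
Remainders in descending order: B 0.881, A 0.393, C 0.365, D 0.361.
The surplus seats go to B, A.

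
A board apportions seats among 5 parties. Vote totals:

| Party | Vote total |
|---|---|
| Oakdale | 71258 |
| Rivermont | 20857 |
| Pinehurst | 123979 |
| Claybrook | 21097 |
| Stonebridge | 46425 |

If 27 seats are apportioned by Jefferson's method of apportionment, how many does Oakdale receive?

7

Standard divisor 283616/27 ≈ 10504.296; standard quotas: Oakdale 6.784, Rivermont 1.986, Pinehurst 11.803, Claybrook 2.008, Stonebridge 4.420.
Rounding down gives 6, 1, 11, 2, 4 = 24 seats, so the divisor must be adjusted.
With modified divisor 9900: modified quotas Oakdale 7.198, Rivermont 2.107, Pinehurst 12.523, Claybrook 2.131, Stonebridge 4.689.
Rounding down: Oakdale 7, Rivermont 2, Pinehurst 12, Claybrook 2, Stonebridge 4 (total 27).
Oakdale receives 7.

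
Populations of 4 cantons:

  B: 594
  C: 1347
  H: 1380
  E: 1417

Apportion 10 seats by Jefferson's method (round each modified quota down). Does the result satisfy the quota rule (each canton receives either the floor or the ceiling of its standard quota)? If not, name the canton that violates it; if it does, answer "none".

Standard quotas: B 1.254, C 2.843, H 2.913, E 2.991.
Jefferson allocation: B 1, C 3, H 3, E 3.
Every allocation lies between the lower and upper quota.

none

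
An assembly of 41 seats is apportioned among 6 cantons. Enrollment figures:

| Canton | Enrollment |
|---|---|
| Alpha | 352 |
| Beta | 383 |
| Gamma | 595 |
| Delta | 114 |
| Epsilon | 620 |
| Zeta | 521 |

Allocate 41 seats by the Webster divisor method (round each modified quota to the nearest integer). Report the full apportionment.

Standard divisor 2585/41 ≈ 63.049; standard quotas: Alpha 5.583, Beta 6.075, Gamma 9.437, Delta 1.808, Epsilon 9.834, Zeta 8.263.
Rounding to the nearest integer gives Alpha 6, Beta 6, Gamma 9, Delta 2, Epsilon 10, Zeta 8 — total 41, matching the house size, so no adjustment is needed.

Alpha: 6, Beta: 6, Gamma: 9, Delta: 2, Epsilon: 10, Zeta: 8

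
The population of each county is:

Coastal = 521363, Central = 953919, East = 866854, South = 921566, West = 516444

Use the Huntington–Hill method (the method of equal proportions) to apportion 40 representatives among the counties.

Coastal=6; Central=10; East=9; South=10; West=5

With divisor 94738: modified quotas Coastal 5.503, Central 10.069, East 9.150, South 9.728, West 5.451.
Geometric-mean thresholds: Coastal √(5·6)=5.477, Central √(10·11)=10.488, East √(9·10)=9.487, South √(9·10)=9.487, West √(5·6)=5.477.
Each quota rounded against its threshold gives Coastal 6, Central 10, East 9, South 10, West 5 (total 40).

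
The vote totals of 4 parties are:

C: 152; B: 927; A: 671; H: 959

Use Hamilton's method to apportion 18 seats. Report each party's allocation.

C=1, B=6, A=5, H=6

Total 2709; standard divisor 2709/18 ≈ 150.5.
Standard quotas: C 1.010, B 6.159, A 4.458, H 6.372.
Lower quotas: C 1, B 6, A 4, H 6 (sum 17, leaving 1 seat).
Remainders in descending order: A 0.458, H 0.372, B 0.159, C 0.010.
The surplus seat goes to A.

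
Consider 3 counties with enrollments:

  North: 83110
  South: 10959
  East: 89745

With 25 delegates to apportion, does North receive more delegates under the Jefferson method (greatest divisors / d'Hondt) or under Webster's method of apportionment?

Jefferson

Jefferson: North 12, South 1, East 12.
Webster: North 11, South 2, East 12.
North gets 12 under Jefferson and 11 under Webster.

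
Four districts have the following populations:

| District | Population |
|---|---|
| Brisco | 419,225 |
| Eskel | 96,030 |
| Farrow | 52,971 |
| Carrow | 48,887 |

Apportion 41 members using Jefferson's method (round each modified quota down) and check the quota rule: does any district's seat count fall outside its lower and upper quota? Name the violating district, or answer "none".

Standard quotas: Brisco 27.853, Eskel 6.380, Farrow 3.519, Carrow 3.248.
Jefferson allocation: Brisco 29, Eskel 6, Farrow 3, Carrow 3.
Brisco has quota 27.853 (lower 27, upper 28) but receives 29 — outside the quota interval.

Brisco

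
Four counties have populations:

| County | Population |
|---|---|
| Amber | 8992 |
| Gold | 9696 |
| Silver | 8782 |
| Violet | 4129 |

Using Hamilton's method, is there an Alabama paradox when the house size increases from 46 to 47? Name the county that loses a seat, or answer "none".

At 46 seats: Amber 13, Gold 14, Silver 13, Violet 6.
At 47 seats: Amber 13, Gold 15, Silver 13, Violet 6.
No county's allocation decreased.

none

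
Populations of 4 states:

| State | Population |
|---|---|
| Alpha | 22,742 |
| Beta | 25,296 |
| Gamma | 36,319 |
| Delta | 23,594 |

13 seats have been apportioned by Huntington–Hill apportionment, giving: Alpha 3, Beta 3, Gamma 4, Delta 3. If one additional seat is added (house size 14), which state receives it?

Gamma

Priority for the next seat is population ÷ (√(s·(s+1))).
Priorities: Alpha 6565.050, Beta 7302.326, Gamma 8121.175, Delta 6811.001.
Highest priority: Gamma.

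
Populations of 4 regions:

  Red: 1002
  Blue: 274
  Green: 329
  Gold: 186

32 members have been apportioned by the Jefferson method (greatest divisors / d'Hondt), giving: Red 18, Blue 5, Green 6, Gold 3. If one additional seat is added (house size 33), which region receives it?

Red

Priority for the next seat is population ÷ (current seats + 1).
Priorities: Red 52.737, Blue 45.667, Green 47.000, Gold 46.500.
Highest priority: Red.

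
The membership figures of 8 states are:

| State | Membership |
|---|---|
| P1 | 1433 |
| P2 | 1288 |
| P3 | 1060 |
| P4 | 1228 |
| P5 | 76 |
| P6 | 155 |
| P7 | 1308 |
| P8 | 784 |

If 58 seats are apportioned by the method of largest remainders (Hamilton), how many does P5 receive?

1

Total 7332; standard divisor 7332/58 ≈ 126.414.
Standard quotas: P1 11.336, P2 10.189, P3 8.385, P4 9.714, P5 0.601, P6 1.226, P7 10.347, P8 6.202.
Lower quotas: P1 11, P2 10, P3 8, P4 9, P5 0, P6 1, P7 10, P8 6 (sum 55, leaving 3 seats).
Remainders in descending order: P4 0.714, P5 0.601, P3 0.385, P7 0.347, P1 0.336, P6 0.226, P8 0.202, P2 0.189.
The surplus seats go to P4, P5, P3.
P5 receives 1.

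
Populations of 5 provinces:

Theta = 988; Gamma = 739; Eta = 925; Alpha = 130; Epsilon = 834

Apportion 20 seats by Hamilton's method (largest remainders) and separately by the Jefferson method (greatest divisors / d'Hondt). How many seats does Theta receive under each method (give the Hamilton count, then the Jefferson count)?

Hamilton: Theta 5, Gamma 4, Eta 5, Alpha 1, Epsilon 5.
Jefferson: Theta 6, Gamma 4, Eta 5, Alpha 0, Epsilon 5.
Theta gets 5 under Hamilton and 6 under Jefferson.

5 and 6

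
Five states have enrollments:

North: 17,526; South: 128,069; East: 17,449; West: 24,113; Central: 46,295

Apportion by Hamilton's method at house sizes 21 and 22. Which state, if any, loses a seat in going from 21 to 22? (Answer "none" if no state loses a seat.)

none

At 21 seats: North 2, South 11, East 2, West 2, Central 4.
At 22 seats: North 2, South 12, East 2, West 2, Central 4.
No state's allocation decreased.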